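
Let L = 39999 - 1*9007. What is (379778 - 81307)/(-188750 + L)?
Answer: -298471/157758 ≈ -1.8920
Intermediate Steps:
L = 30992 (L = 39999 - 9007 = 30992)
(379778 - 81307)/(-188750 + L) = (379778 - 81307)/(-188750 + 30992) = 298471/(-157758) = 298471*(-1/157758) = -298471/157758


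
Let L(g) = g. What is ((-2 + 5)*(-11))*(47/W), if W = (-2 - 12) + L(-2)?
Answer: 1551/16 ≈ 96.938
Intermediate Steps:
W = -16 (W = (-2 - 12) - 2 = -14 - 2 = -16)
((-2 + 5)*(-11))*(47/W) = ((-2 + 5)*(-11))*(47/(-16)) = (3*(-11))*(47*(-1/16)) = -33*(-47/16) = 1551/16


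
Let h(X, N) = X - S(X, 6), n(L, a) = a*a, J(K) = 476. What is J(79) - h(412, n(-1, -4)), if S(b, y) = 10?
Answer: 74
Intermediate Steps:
n(L, a) = a²
h(X, N) = -10 + X (h(X, N) = X - 1*10 = X - 10 = -10 + X)
J(79) - h(412, n(-1, -4)) = 476 - (-10 + 412) = 476 - 1*402 = 476 - 402 = 74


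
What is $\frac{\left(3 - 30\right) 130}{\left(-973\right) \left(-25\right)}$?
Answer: $- \frac{702}{4865} \approx -0.1443$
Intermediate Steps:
$\frac{\left(3 - 30\right) 130}{\left(-973\right) \left(-25\right)} = \frac{\left(-27\right) 130}{24325} = \left(-3510\right) \frac{1}{24325} = - \frac{702}{4865}$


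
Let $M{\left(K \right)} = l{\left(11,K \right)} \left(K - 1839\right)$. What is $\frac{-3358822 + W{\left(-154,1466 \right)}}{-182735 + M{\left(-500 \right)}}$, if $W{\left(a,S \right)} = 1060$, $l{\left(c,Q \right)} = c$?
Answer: $\frac{559627}{34744} \approx 16.107$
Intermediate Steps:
$M{\left(K \right)} = -20229 + 11 K$ ($M{\left(K \right)} = 11 \left(K - 1839\right) = 11 \left(-1839 + K\right) = -20229 + 11 K$)
$\frac{-3358822 + W{\left(-154,1466 \right)}}{-182735 + M{\left(-500 \right)}} = \frac{-3358822 + 1060}{-182735 + \left(-20229 + 11 \left(-500\right)\right)} = - \frac{3357762}{-182735 - 25729} = - \frac{3357762}{-208464} = \left(-3357762\right) \left(- \frac{1}{208464}\right) = \frac{559627}{34744}$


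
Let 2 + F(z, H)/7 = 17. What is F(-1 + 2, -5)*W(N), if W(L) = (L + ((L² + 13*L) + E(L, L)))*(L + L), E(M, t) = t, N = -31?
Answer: -3228960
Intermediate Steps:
F(z, H) = 105 (F(z, H) = -14 + 7*17 = -14 + 119 = 105)
W(L) = 2*L*(L² + 15*L) (W(L) = (L + ((L² + 13*L) + L))*(L + L) = (L + (L² + 14*L))*(2*L) = (L² + 15*L)*(2*L) = 2*L*(L² + 15*L))
F(-1 + 2, -5)*W(N) = 105*(2*(-31)²*(15 - 31)) = 105*(2*961*(-16)) = 105*(-30752) = -3228960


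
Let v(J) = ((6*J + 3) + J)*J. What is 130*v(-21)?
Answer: 393120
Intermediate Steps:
v(J) = J*(3 + 7*J) (v(J) = ((3 + 6*J) + J)*J = (3 + 7*J)*J = J*(3 + 7*J))
130*v(-21) = 130*(-21*(3 + 7*(-21))) = 130*(-21*(3 - 147)) = 130*(-21*(-144)) = 130*3024 = 393120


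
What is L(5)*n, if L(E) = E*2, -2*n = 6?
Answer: -30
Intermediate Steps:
n = -3 (n = -½*6 = -3)
L(E) = 2*E
L(5)*n = (2*5)*(-3) = 10*(-3) = -30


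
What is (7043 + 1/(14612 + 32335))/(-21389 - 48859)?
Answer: -165323861/1648966428 ≈ -0.10026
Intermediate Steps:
(7043 + 1/(14612 + 32335))/(-21389 - 48859) = (7043 + 1/46947)/(-70248) = (7043 + 1/46947)*(-1/70248) = (330647722/46947)*(-1/70248) = -165323861/1648966428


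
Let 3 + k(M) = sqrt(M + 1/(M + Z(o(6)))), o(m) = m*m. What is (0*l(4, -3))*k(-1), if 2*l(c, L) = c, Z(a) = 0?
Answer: 0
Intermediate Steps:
o(m) = m**2
l(c, L) = c/2
k(M) = -3 + sqrt(M + 1/M) (k(M) = -3 + sqrt(M + 1/(M + 0)) = -3 + sqrt(M + 1/M))
(0*l(4, -3))*k(-1) = (0*((1/2)*4))*(-3 + sqrt(-1 + 1/(-1))) = (0*2)*(-3 + sqrt(-1 - 1)) = 0*(-3 + sqrt(-2)) = 0*(-3 + I*sqrt(2)) = 0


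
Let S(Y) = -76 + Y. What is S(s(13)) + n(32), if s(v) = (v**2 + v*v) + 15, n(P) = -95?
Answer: 182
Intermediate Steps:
s(v) = 15 + 2*v**2 (s(v) = (v**2 + v**2) + 15 = 2*v**2 + 15 = 15 + 2*v**2)
S(s(13)) + n(32) = (-76 + (15 + 2*13**2)) - 95 = (-76 + (15 + 2*169)) - 95 = (-76 + (15 + 338)) - 95 = (-76 + 353) - 95 = 277 - 95 = 182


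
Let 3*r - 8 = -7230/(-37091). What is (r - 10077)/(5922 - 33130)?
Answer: 1120994063/3027515784 ≈ 0.37027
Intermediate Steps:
r = 303958/111273 (r = 8/3 + (-7230/(-37091))/3 = 8/3 + (-7230*(-1/37091))/3 = 8/3 + (⅓)*(7230/37091) = 8/3 + 2410/37091 = 303958/111273 ≈ 2.7316)
(r - 10077)/(5922 - 33130) = (303958/111273 - 10077)/(5922 - 33130) = -1120994063/111273/(-27208) = -1120994063/111273*(-1/27208) = 1120994063/3027515784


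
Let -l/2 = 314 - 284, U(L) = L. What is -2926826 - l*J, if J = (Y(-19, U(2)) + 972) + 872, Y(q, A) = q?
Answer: -2817326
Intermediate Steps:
l = -60 (l = -2*(314 - 284) = -2*30 = -60)
J = 1825 (J = (-19 + 972) + 872 = 953 + 872 = 1825)
-2926826 - l*J = -2926826 - (-60)*1825 = -2926826 - 1*(-109500) = -2926826 + 109500 = -2817326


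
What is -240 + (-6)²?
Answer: -204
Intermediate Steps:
-240 + (-6)² = -240 + 36 = -204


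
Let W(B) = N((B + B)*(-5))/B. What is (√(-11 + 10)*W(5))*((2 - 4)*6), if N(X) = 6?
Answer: -72*I/5 ≈ -14.4*I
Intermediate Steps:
W(B) = 6/B
(√(-11 + 10)*W(5))*((2 - 4)*6) = (√(-11 + 10)*(6/5))*((2 - 4)*6) = (√(-1)*(6*(⅕)))*(-2*6) = (I*(6/5))*(-12) = (6*I/5)*(-12) = -72*I/5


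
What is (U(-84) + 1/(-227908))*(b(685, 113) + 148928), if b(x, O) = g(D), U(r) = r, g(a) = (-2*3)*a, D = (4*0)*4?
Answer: -712779572336/56977 ≈ -1.2510e+7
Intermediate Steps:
D = 0 (D = 0*4 = 0)
g(a) = -6*a
b(x, O) = 0 (b(x, O) = -6*0 = 0)
(U(-84) + 1/(-227908))*(b(685, 113) + 148928) = (-84 + 1/(-227908))*(0 + 148928) = (-84 - 1/227908)*148928 = -19144273/227908*148928 = -712779572336/56977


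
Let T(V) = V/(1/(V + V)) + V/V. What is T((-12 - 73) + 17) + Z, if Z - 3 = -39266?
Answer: -30014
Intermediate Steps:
Z = -39263 (Z = 3 - 39266 = -39263)
T(V) = 1 + 2*V**2 (T(V) = V/(1/(2*V)) + 1 = V/((1/(2*V))) + 1 = V*(2*V) + 1 = 2*V**2 + 1 = 1 + 2*V**2)
T((-12 - 73) + 17) + Z = (1 + 2*((-12 - 73) + 17)**2) - 39263 = (1 + 2*(-85 + 17)**2) - 39263 = (1 + 2*(-68)**2) - 39263 = (1 + 2*4624) - 39263 = (1 + 9248) - 39263 = 9249 - 39263 = -30014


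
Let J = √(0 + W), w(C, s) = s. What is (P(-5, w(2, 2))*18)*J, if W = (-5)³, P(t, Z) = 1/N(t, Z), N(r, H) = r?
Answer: -18*I*√5 ≈ -40.249*I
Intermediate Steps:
P(t, Z) = 1/t
W = -125
J = 5*I*√5 (J = √(0 - 125) = √(-125) = 5*I*√5 ≈ 11.18*I)
(P(-5, w(2, 2))*18)*J = (18/(-5))*(5*I*√5) = (-⅕*18)*(5*I*√5) = -18*I*√5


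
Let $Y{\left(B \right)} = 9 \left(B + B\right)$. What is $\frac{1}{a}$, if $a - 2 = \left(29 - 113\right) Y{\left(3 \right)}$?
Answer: $- \frac{1}{4534} \approx -0.00022056$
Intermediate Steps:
$Y{\left(B \right)} = 18 B$ ($Y{\left(B \right)} = 9 \cdot 2 B = 18 B$)
$a = -4534$ ($a = 2 + \left(29 - 113\right) 18 \cdot 3 = 2 - 4536 = -4534$)
$\frac{1}{a} = \frac{1}{-4534} = - \frac{1}{4534}$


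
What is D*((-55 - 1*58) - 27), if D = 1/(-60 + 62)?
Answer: -70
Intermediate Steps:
D = ½ (D = 1/2 = ½ ≈ 0.50000)
D*((-55 - 1*58) - 27) = ((-55 - 1*58) - 27)/2 = ((-55 - 58) - 27)/2 = (-113 - 27)/2 = (½)*(-140) = -70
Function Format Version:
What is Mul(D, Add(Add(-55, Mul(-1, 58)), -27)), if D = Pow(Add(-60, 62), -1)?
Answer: -70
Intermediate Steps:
D = Rational(1, 2) (D = Pow(2, -1) = Rational(1, 2) ≈ 0.50000)
Mul(D, Add(Add(-55, Mul(-1, 58)), -27)) = Mul(Rational(1, 2), Add(Add(-55, Mul(-1, 58)), -27)) = Mul(Rational(1, 2), Add(Add(-55, -58), -27)) = Mul(Rational(1, 2), Add(-113, -27)) = Mul(Rational(1, 2), -140) = -70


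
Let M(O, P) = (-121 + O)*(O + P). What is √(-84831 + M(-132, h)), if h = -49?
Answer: I*√39038 ≈ 197.58*I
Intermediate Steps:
√(-84831 + M(-132, h)) = √(-84831 + ((-132)² - 121*(-132) - 121*(-49) - 132*(-49))) = √(-84831 + (17424 + 15972 + 5929 + 6468)) = √(-84831 + 45793) = √(-39038) = I*√39038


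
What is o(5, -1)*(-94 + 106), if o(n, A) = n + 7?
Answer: 144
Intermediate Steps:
o(n, A) = 7 + n
o(5, -1)*(-94 + 106) = (7 + 5)*(-94 + 106) = 12*12 = 144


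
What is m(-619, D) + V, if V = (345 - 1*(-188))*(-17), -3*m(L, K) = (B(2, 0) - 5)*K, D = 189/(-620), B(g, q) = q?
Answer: -1123627/124 ≈ -9061.5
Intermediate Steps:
D = -189/620 (D = 189*(-1/620) = -189/620 ≈ -0.30484)
m(L, K) = 5*K/3 (m(L, K) = -(0 - 5)*K/3 = -(-5)*K/3 = 5*K/3)
V = -9061 (V = (345 + 188)*(-17) = 533*(-17) = -9061)
m(-619, D) + V = (5/3)*(-189/620) - 9061 = -63/124 - 9061 = -1123627/124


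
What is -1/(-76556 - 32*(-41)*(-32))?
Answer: 1/118540 ≈ 8.4360e-6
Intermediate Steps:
-1/(-76556 - 32*(-41)*(-32)) = -1/(-76556 + 1312*(-32)) = -1/(-76556 - 41984) = -1/(-118540) = -1*(-1/118540) = 1/118540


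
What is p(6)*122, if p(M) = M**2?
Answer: 4392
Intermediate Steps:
p(6)*122 = 6**2*122 = 36*122 = 4392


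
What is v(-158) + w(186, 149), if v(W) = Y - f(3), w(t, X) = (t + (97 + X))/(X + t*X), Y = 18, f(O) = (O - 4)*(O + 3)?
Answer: 669144/27863 ≈ 24.016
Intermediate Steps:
f(O) = (-4 + O)*(3 + O)
w(t, X) = (97 + X + t)/(X + X*t)
v(W) = 24 (v(W) = 18 - (-12 + 3² - 1*3) = 18 - (-12 + 9 - 3) = 18 - 1*(-6) = 18 + 6 = 24)
v(-158) + w(186, 149) = 24 + (97 + 149 + 186)/(149*(1 + 186)) = 24 + (1/149)*432/187 = 24 + (1/149)*(1/187)*432 = 24 + 432/27863 = 669144/27863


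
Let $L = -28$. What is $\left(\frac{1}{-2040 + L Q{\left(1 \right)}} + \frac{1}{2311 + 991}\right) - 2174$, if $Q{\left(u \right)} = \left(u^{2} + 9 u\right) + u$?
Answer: $- \frac{8427615829}{3876548} \approx -2174.0$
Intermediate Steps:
$Q{\left(u \right)} = u^{2} + 10 u$
$\left(\frac{1}{-2040 + L Q{\left(1 \right)}} + \frac{1}{2311 + 991}\right) - 2174 = \left(\frac{1}{-2040 - 28 \cdot 1 \left(10 + 1\right)} + \frac{1}{2311 + 991}\right) - 2174 = \left(\frac{1}{-2040 - 28 \cdot 1 \cdot 11} + \frac{1}{3302}\right) - 2174 = \left(\frac{1}{-2040 - 308} + \frac{1}{3302}\right) - 2174 = \left(\frac{1}{-2348} + \frac{1}{3302}\right) - 2174 = \left(- \frac{1}{2348} + \frac{1}{3302}\right) - 2174 = - \frac{477}{3876548} - 2174 = - \frac{8427615829}{3876548}$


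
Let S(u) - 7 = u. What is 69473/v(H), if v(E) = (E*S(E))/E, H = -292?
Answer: -69473/285 ≈ -243.76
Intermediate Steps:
S(u) = 7 + u
v(E) = 7 + E (v(E) = (E*(7 + E))/E = 7 + E)
69473/v(H) = 69473/(7 - 292) = 69473/(-285) = 69473*(-1/285) = -69473/285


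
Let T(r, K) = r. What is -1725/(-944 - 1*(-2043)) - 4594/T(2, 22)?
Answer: -2526128/1099 ≈ -2298.6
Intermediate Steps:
-1725/(-944 - 1*(-2043)) - 4594/T(2, 22) = -1725/(-944 - 1*(-2043)) - 4594/2 = -1725/(-944 + 2043) - 4594*½ = -1725/1099 - 2297 = -2526128/1099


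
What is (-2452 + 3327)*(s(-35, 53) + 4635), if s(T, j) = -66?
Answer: 3997875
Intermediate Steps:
(-2452 + 3327)*(s(-35, 53) + 4635) = (-2452 + 3327)*(-66 + 4635) = 875*4569 = 3997875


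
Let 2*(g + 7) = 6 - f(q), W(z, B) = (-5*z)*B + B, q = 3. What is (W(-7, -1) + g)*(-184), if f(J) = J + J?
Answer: 7912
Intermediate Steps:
W(z, B) = B - 5*B*z (W(z, B) = -5*B*z + B = B - 5*B*z)
f(J) = 2*J
g = -7 (g = -7 + (6 - 2*3)/2 = -7 + (6 - 1*6)/2 = -7 + (6 - 6)/2 = -7 + (1/2)*0 = -7 + 0 = -7)
(W(-7, -1) + g)*(-184) = (-(1 - 5*(-7)) - 7)*(-184) = (-(1 + 35) - 7)*(-184) = (-1*36 - 7)*(-184) = (-36 - 7)*(-184) = -43*(-184) = 7912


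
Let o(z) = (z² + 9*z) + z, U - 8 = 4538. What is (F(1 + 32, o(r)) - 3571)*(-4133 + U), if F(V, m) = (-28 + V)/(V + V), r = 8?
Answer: -97336253/66 ≈ -1.4748e+6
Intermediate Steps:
U = 4546 (U = 8 + 4538 = 4546)
o(z) = z² + 10*z
F(V, m) = (-28 + V)/(2*V) (F(V, m) = (-28 + V)/((2*V)) = (-28 + V)*(1/(2*V)) = (-28 + V)/(2*V))
(F(1 + 32, o(r)) - 3571)*(-4133 + U) = ((-28 + (1 + 32))/(2*(1 + 32)) - 3571)*(-4133 + 4546) = ((½)*(-28 + 33)/33 - 3571)*413 = ((½)*(1/33)*5 - 3571)*413 = (5/66 - 3571)*413 = -235681/66*413 = -97336253/66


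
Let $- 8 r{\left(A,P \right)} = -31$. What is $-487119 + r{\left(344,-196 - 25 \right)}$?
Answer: $- \frac{3896921}{8} \approx -4.8712 \cdot 10^{5}$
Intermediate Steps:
$r{\left(A,P \right)} = \frac{31}{8}$ ($r{\left(A,P \right)} = \left(- \frac{1}{8}\right) \left(-31\right) = \frac{31}{8}$)
$-487119 + r{\left(344,-196 - 25 \right)} = -487119 + \frac{31}{8} = - \frac{3896921}{8}$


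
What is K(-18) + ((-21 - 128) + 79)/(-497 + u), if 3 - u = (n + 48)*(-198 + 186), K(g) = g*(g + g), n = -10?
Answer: 12347/19 ≈ 649.84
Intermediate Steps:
K(g) = 2*g**2 (K(g) = g*(2*g) = 2*g**2)
u = 459 (u = 3 - (-10 + 48)*(-198 + 186) = 3 - 38*(-12) = 3 - 1*(-456) = 3 + 456 = 459)
K(-18) + ((-21 - 128) + 79)/(-497 + u) = 2*(-18)**2 + ((-21 - 128) + 79)/(-497 + 459) = 2*324 + (-149 + 79)/(-38) = 648 - 70*(-1/38) = 648 + 35/19 = 12347/19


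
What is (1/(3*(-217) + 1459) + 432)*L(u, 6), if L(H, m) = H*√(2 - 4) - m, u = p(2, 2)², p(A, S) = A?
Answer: -1047171/404 + 349057*I*√2/202 ≈ -2592.0 + 2443.8*I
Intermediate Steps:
u = 4 (u = 2² = 4)
L(H, m) = -m + I*H*√2 (L(H, m) = H*√(-2) - m = H*(I*√2) - m = I*H*√2 - m = -m + I*H*√2)
(1/(3*(-217) + 1459) + 432)*L(u, 6) = (1/(3*(-217) + 1459) + 432)*(-1*6 + I*4*√2) = (1/(-651 + 1459) + 432)*(-6 + 4*I*√2) = (1/808 + 432)*(-6 + 4*I*√2) = 349057*(-6 + 4*I*√2)/808 = -1047171/404 + 349057*I*√2/202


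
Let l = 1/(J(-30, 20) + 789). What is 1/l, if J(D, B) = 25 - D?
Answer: 844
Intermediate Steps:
l = 1/844 (l = 1/((25 - 1*(-30)) + 789) = 1/((25 + 30) + 789) = 1/(55 + 789) = 1/844 ≈ 0.0011848)
1/l = 1/(1/844) = 844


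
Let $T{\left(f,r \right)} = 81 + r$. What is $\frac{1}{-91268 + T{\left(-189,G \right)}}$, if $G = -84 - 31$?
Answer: $- \frac{1}{91302} \approx -1.0953 \cdot 10^{-5}$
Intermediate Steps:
$G = -115$
$\frac{1}{-91268 + T{\left(-189,G \right)}} = \frac{1}{-91268 + \left(81 - 115\right)} = \frac{1}{-91268 - 34} = \frac{1}{-91302} = - \frac{1}{91302}$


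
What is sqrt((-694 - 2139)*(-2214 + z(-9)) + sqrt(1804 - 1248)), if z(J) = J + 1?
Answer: sqrt(6294926 + 2*sqrt(139)) ≈ 2509.0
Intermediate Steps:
z(J) = 1 + J
sqrt((-694 - 2139)*(-2214 + z(-9)) + sqrt(1804 - 1248)) = sqrt((-694 - 2139)*(-2214 + (1 - 9)) + sqrt(1804 - 1248)) = sqrt(-2833*(-2214 - 8) + sqrt(556)) = sqrt(-2833*(-2222) + 2*sqrt(139)) = sqrt(6294926 + 2*sqrt(139))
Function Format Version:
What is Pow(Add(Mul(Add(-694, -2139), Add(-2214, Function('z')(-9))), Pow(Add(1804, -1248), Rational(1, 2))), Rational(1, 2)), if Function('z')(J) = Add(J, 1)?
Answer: Pow(Add(6294926, Mul(2, Pow(139, Rational(1, 2)))), Rational(1, 2)) ≈ 2509.0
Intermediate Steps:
Function('z')(J) = Add(1, J)
Pow(Add(Mul(Add(-694, -2139), Add(-2214, Function('z')(-9))), Pow(Add(1804, -1248), Rational(1, 2))), Rational(1, 2)) = Pow(Add(Mul(Add(-694, -2139), Add(-2214, Add(1, -9))), Pow(Add(1804, -1248), Rational(1, 2))), Rational(1, 2)) = Pow(Add(Mul(-2833, Add(-2214, -8)), Pow(556, Rational(1, 2))), Rational(1, 2)) = Pow(Add(Mul(-2833, -2222), Mul(2, Pow(139, Rational(1, 2)))), Rational(1, 2)) = Pow(Add(6294926, Mul(2, Pow(139, Rational(1, 2)))), Rational(1, 2))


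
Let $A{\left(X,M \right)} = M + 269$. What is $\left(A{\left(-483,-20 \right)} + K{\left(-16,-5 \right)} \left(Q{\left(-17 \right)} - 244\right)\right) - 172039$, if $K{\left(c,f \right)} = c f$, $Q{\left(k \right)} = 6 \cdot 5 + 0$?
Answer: $-188910$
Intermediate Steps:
$Q{\left(k \right)} = 30$ ($Q{\left(k \right)} = 30 + 0 = 30$)
$A{\left(X,M \right)} = 269 + M$
$\left(A{\left(-483,-20 \right)} + K{\left(-16,-5 \right)} \left(Q{\left(-17 \right)} - 244\right)\right) - 172039 = \left(\left(269 - 20\right) + \left(-16\right) \left(-5\right) \left(30 - 244\right)\right) - 172039 = \left(249 + 80 \left(-214\right)\right) - 172039 = \left(249 - 17120\right) - 172039 = -16871 - 172039 = -188910$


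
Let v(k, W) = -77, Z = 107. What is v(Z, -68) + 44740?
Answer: 44663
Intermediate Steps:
v(Z, -68) + 44740 = -77 + 44740 = 44663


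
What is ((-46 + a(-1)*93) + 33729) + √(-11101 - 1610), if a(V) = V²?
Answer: 33776 + I*√12711 ≈ 33776.0 + 112.74*I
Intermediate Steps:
((-46 + a(-1)*93) + 33729) + √(-11101 - 1610) = ((-46 + (-1)²*93) + 33729) + √(-11101 - 1610) = ((-46 + 1*93) + 33729) + √(-12711) = ((-46 + 93) + 33729) + I*√12711 = (47 + 33729) + I*√12711 = 33776 + I*√12711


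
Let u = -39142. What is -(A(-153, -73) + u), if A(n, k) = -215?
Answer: 39357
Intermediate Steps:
-(A(-153, -73) + u) = -(-215 - 39142) = -1*(-39357) = 39357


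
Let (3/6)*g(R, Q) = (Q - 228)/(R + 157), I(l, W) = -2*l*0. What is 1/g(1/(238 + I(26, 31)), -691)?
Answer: -37367/437444 ≈ -0.085421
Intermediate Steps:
I(l, W) = 0
g(R, Q) = 2*(-228 + Q)/(157 + R) (g(R, Q) = 2*((Q - 228)/(R + 157)) = 2*((-228 + Q)/(157 + R)) = 2*(-228 + Q)/(157 + R))
1/g(1/(238 + I(26, 31)), -691) = 1/(2*(-228 - 691)/(157 + 1/(238 + 0))) = 1/(2*(-919)/(157 + 1/238)) = 1/(2*(-919)/(37367/238)) = 1/(2*(238/37367)*(-919)) = 1/(-437444/37367) = -37367/437444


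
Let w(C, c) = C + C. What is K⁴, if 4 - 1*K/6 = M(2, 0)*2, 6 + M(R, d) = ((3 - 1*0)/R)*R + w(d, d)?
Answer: 12960000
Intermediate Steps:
w(C, c) = 2*C
M(R, d) = -3 + 2*d (M(R, d) = -6 + (((3 - 1*0)/R)*R + 2*d) = -6 + (((3 + 0)/R)*R + 2*d) = -6 + ((3/R)*R + 2*d) = -6 + (3 + 2*d) = -3 + 2*d)
K = 60 (K = 24 - 6*(-3 + 2*0)*2 = 24 - 6*(-3 + 0)*2 = 24 - (-18)*2 = 24 - 6*(-6) = 24 + 36 = 60)
K⁴ = 60⁴ = 12960000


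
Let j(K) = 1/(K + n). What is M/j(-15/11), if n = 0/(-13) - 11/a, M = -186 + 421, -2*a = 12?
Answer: 7285/66 ≈ 110.38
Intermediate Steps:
a = -6 (a = -½*12 = -6)
M = 235
n = 11/6 (n = 0/(-13) - 11/(-6) = 0*(-1/13) - 11*(-⅙) = 0 + 11/6 = 11/6 ≈ 1.8333)
j(K) = 1/(11/6 + K) (j(K) = 1/(K + 11/6) = 1/(11/6 + K))
M/j(-15/11) = 235/((6/(11 + 6*(-15/11)))) = 235/((6/(11 - 90/11))) = 235/((6/(31/11))) = 235/((6*(11/31))) = 235/(66/31) = 235*(31/66) = 7285/66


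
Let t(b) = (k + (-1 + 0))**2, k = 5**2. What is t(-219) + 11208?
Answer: 11784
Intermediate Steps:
k = 25
t(b) = 576 (t(b) = (25 + (-1 + 0))**2 = (25 - 1)**2 = 24**2 = 576)
t(-219) + 11208 = 576 + 11208 = 11784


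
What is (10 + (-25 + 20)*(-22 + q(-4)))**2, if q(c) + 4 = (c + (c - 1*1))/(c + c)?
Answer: 1155625/64 ≈ 18057.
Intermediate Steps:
q(c) = -4 + (-1 + 2*c)/(2*c) (q(c) = -4 + (c + (c - 1*1))/(c + c) = -4 + (c + (c - 1))/((2*c)) = -4 + (c + (-1 + c))*(1/(2*c)) = -4 + (-1 + 2*c)*(1/(2*c)) = -4 + (-1 + 2*c)/(2*c))
(10 + (-25 + 20)*(-22 + q(-4)))**2 = (10 + (-25 + 20)*(-22 + (-3 - 1/2/(-4))))**2 = (10 - 5*(-22 + (-3 - 1/2*(-1/4))))**2 = (10 - 5*(-22 + (-3 + 1/8)))**2 = (10 - 5*(-22 - 23/8))**2 = (10 - 5*(-199/8))**2 = (10 + 995/8)**2 = (1075/8)**2 = 1155625/64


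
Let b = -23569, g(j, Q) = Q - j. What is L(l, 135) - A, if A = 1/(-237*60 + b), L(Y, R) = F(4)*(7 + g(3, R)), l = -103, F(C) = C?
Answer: 21010685/37789 ≈ 556.00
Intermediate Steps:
L(Y, R) = 16 + 4*R (L(Y, R) = 4*(7 + (R - 1*3)) = 4*(7 + (R - 3)) = 4*(7 + (-3 + R)) = 4*(4 + R) = 16 + 4*R)
A = -1/37789 (A = 1/(-237*60 - 23569) = 1/(-14220 - 23569) = 1/(-37789) = -1/37789 ≈ -2.6463e-5)
L(l, 135) - A = (16 + 4*135) - 1*(-1/37789) = (16 + 540) + 1/37789 = 556 + 1/37789 = 21010685/37789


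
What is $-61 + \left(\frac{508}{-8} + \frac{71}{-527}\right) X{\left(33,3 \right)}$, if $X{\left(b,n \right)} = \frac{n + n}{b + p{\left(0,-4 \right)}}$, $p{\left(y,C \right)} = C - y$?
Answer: $- \frac{1133476}{15283} \approx -74.166$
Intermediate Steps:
$X{\left(b,n \right)} = \frac{2 n}{-4 + b}$ ($X{\left(b,n \right)} = \frac{n + n}{b - 4} = \frac{2 n}{b + \left(-4 + 0\right)} = \frac{2 n}{b - 4} = \frac{2 n}{-4 + b}$)
$-61 + \left(\frac{508}{-8} + \frac{71}{-527}\right) X{\left(33,3 \right)} = -61 + \left(\frac{508}{-8} + \frac{71}{-527}\right) 2 \cdot 3 \frac{1}{-4 + 33} = -61 + \left(508 \left(- \frac{1}{8}\right) + 71 \left(- \frac{1}{527}\right)\right) 2 \cdot 3 \cdot \frac{1}{29} = -61 + \left(- \frac{127}{2} - \frac{71}{527}\right) 2 \cdot 3 \cdot \frac{1}{29} = -61 - \frac{201213}{15283} = - \frac{1133476}{15283}$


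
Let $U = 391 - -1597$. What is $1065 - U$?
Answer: $-923$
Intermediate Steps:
$U = 1988$ ($U = 391 + 1597 = 1988$)
$1065 - U = 1065 - 1988 = -923$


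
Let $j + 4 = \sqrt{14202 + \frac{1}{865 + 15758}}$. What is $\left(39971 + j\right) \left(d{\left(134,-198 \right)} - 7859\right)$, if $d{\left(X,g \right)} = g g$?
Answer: $1252765615 + \frac{31345 \sqrt{436039477409}}{5541} \approx 1.2565 \cdot 10^{9}$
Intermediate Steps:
$d{\left(X,g \right)} = g^{2}$
$j = -4 + \frac{\sqrt{436039477409}}{5541}$ ($j = -4 + \sqrt{14202 + \frac{1}{865 + 15758}} = -4 + \sqrt{14202 + \frac{1}{16623}} = -4 + \sqrt{\frac{236079847}{16623}} = -4 + \frac{\sqrt{436039477409}}{5541} \approx 115.17$)
$\left(39971 + j\right) \left(d{\left(134,-198 \right)} - 7859\right) = \left(39971 - \left(4 - \frac{\sqrt{436039477409}}{5541}\right)\right) \left(\left(-198\right)^{2} - 7859\right) = \left(39967 + \frac{\sqrt{436039477409}}{5541}\right) \left(39204 - 7859\right) = \left(39967 + \frac{\sqrt{436039477409}}{5541}\right) 31345 = 1252765615 + \frac{31345 \sqrt{436039477409}}{5541}$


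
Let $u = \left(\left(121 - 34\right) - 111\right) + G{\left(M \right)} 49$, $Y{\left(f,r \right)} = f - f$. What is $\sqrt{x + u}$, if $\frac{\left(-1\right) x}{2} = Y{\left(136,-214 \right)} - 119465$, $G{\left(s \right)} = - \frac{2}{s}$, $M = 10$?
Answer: $\frac{\sqrt{5972405}}{5} \approx 488.77$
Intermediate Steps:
$Y{\left(f,r \right)} = 0$
$x = 238930$ ($x = - 2 \left(0 - 119465\right) = \left(-2\right) \left(-119465\right) = 238930$)
$u = - \frac{169}{5}$ ($u = \left(\left(121 - 34\right) - 111\right) + - \frac{2}{10} \cdot 49 = \left(87 - 111\right) + \left(-2\right) \frac{1}{10} \cdot 49 = -24 - \frac{49}{5} = - \frac{169}{5} \approx -33.8$)
$\sqrt{x + u} = \sqrt{238930 - \frac{169}{5}} = \sqrt{\frac{1194481}{5}} = \frac{\sqrt{5972405}}{5}$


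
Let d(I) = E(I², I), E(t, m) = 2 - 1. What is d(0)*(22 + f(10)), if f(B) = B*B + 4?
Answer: 126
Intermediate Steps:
E(t, m) = 1
d(I) = 1
f(B) = 4 + B² (f(B) = B² + 4 = 4 + B²)
d(0)*(22 + f(10)) = 1*(22 + (4 + 10²)) = 1*(22 + (4 + 100)) = 1*(22 + 104) = 1*126 = 126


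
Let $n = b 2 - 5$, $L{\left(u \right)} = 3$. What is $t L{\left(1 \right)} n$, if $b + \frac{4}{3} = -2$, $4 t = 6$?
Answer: $- \frac{105}{2} \approx -52.5$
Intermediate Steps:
$t = \frac{3}{2}$ ($t = \frac{1}{4} \cdot 6 = \frac{3}{2} \approx 1.5$)
$b = - \frac{10}{3}$ ($b = - \frac{4}{3} - 2 = - \frac{10}{3} \approx -3.3333$)
$n = - \frac{35}{3}$ ($n = \left(- \frac{10}{3}\right) 2 - 5 = - \frac{20}{3} - 5 = - \frac{35}{3} \approx -11.667$)
$t L{\left(1 \right)} n = \frac{3}{2} \cdot 3 \left(- \frac{35}{3}\right) = \frac{9}{2} \left(- \frac{35}{3}\right) = - \frac{105}{2}$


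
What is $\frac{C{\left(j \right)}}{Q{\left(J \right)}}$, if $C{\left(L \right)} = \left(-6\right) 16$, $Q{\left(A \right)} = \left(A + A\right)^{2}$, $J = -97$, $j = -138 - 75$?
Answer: $- \frac{24}{9409} \approx -0.0025508$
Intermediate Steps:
$j = -213$ ($j = -138 - 75 = -213$)
$Q{\left(A \right)} = 4 A^{2}$ ($Q{\left(A \right)} = \left(2 A\right)^{2} = 4 A^{2}$)
$C{\left(L \right)} = -96$
$\frac{C{\left(j \right)}}{Q{\left(J \right)}} = - \frac{96}{4 \left(-97\right)^{2}} = - \frac{96}{4 \cdot 9409} = - \frac{96}{37636} = \left(-96\right) \frac{1}{37636} = - \frac{24}{9409}$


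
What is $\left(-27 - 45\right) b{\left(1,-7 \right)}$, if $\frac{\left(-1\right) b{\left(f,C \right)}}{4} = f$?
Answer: $288$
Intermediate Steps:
$b{\left(f,C \right)} = - 4 f$
$\left(-27 - 45\right) b{\left(1,-7 \right)} = \left(-27 - 45\right) \left(\left(-4\right) 1\right) = \left(-72\right) \left(-4\right) = 288$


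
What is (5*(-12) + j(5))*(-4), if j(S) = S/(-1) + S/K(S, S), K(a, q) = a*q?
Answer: 1296/5 ≈ 259.20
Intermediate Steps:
j(S) = 1/S - S (j(S) = S/(-1) + S/((S*S)) = S*(-1) + S/(S²) = -S + S/S² = -S + 1/S = 1/S - S)
(5*(-12) + j(5))*(-4) = (5*(-12) + (1/5 - 1*5))*(-4) = (-60 + (⅕ - 5))*(-4) = (-60 - 24/5)*(-4) = -324/5*(-4) = 1296/5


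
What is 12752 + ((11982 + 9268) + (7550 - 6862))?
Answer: 34690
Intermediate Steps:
12752 + ((11982 + 9268) + (7550 - 6862)) = 12752 + (21250 + 688) = 12752 + 21938 = 34690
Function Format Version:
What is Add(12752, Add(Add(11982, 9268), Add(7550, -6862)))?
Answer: 34690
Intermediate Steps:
Add(12752, Add(Add(11982, 9268), Add(7550, -6862))) = Add(12752, Add(21250, 688)) = Add(12752, 21938) = 34690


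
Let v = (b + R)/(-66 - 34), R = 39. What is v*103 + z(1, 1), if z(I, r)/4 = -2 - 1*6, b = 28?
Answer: -10101/100 ≈ -101.01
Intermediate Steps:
z(I, r) = -32 (z(I, r) = 4*(-2 - 1*6) = 4*(-2 - 6) = 4*(-8) = -32)
v = -67/100 (v = (28 + 39)/(-66 - 34) = 67/(-100) = 67*(-1/100) = -67/100 ≈ -0.67000)
v*103 + z(1, 1) = -67/100*103 - 32 = -6901/100 - 32 = -10101/100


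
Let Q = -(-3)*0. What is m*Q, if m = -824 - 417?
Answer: 0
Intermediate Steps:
m = -1241
Q = 0 (Q = -1*0 = 0)
m*Q = -1241*0 = 0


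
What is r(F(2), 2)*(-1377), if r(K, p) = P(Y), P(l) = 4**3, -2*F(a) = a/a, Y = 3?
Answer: -88128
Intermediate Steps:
F(a) = -1/2 (F(a) = -a/(2*a) = -1/2*1 = -1/2)
P(l) = 64
r(K, p) = 64
r(F(2), 2)*(-1377) = 64*(-1377) = -88128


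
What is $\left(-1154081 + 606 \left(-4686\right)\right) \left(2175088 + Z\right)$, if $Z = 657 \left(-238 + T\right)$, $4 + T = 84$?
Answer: $-8272279837754$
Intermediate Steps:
$T = 80$ ($T = -4 + 84 = 80$)
$Z = -103806$ ($Z = 657 \left(-238 + 80\right) = 657 \left(-158\right) = -103806$)
$\left(-1154081 + 606 \left(-4686\right)\right) \left(2175088 + Z\right) = \left(-1154081 + 606 \left(-4686\right)\right) \left(2175088 - 103806\right) = \left(-1154081 - 2839716\right) 2071282 = \left(-3993797\right) 2071282 = -8272279837754$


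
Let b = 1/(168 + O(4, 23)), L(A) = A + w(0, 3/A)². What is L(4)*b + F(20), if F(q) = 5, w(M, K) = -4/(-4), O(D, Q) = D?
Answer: 865/172 ≈ 5.0291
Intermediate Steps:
w(M, K) = 1 (w(M, K) = -4*(-¼) = 1)
L(A) = 1 + A (L(A) = A + 1² = A + 1 = 1 + A)
b = 1/172 (b = 1/(168 + 4) = 1/172 ≈ 0.0058140)
L(4)*b + F(20) = (1 + 4)*(1/172) + 5 = 5*(1/172) + 5 = 5/172 + 5 = 865/172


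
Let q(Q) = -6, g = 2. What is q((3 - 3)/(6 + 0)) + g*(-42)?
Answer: -90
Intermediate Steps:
q((3 - 3)/(6 + 0)) + g*(-42) = -6 + 2*(-42) = -6 - 84 = -90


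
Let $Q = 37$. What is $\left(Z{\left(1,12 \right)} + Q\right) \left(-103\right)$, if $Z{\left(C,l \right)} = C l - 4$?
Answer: $-4635$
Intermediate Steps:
$Z{\left(C,l \right)} = -4 + C l$
$\left(Z{\left(1,12 \right)} + Q\right) \left(-103\right) = \left(\left(-4 + 1 \cdot 12\right) + 37\right) \left(-103\right) = \left(\left(-4 + 12\right) + 37\right) \left(-103\right) = \left(8 + 37\right) \left(-103\right) = 45 \left(-103\right) = -4635$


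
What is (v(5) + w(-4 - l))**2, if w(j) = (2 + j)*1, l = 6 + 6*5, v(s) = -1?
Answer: 1521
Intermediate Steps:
l = 36 (l = 6 + 30 = 36)
w(j) = 2 + j
(v(5) + w(-4 - l))**2 = (-1 + (2 + (-4 - 1*36)))**2 = (-1 + (2 + (-4 - 36)))**2 = (-1 + (2 - 40))**2 = (-1 - 38)**2 = (-39)**2 = 1521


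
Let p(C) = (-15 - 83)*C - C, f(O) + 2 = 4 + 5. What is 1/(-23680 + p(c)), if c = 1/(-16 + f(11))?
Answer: -1/23669 ≈ -4.2249e-5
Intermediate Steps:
f(O) = 7 (f(O) = -2 + (4 + 5) = -2 + 9 = 7)
c = -1/9 (c = 1/(-16 + 7) = 1/(-9) = -1/9 ≈ -0.11111)
p(C) = -99*C (p(C) = -98*C - C = -99*C)
1/(-23680 + p(c)) = 1/(-23680 - 99*(-1/9)) = 1/(-23680 + 11) = 1/(-23669) = -1/23669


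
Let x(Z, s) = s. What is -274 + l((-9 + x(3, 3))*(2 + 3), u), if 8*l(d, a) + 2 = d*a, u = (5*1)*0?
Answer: -1097/4 ≈ -274.25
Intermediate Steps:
u = 0 (u = 5*0 = 0)
l(d, a) = -1/4 + a*d/8 (l(d, a) = -1/4 + (d*a)/8 = -1/4 + (a*d)/8 = -1/4 + a*d/8)
-274 + l((-9 + x(3, 3))*(2 + 3), u) = -274 + (-1/4 + (1/8)*0*((-9 + 3)*(2 + 3))) = -274 + (-1/4 + (1/8)*0*(-6*5)) = -274 + (-1/4 + (1/8)*0*(-30)) = -274 + (-1/4 + 0) = -274 - 1/4 = -1097/4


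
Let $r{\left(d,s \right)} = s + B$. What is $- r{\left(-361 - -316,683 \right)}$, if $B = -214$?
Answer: $-469$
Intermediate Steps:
$r{\left(d,s \right)} = -214 + s$ ($r{\left(d,s \right)} = s - 214 = -214 + s$)
$- r{\left(-361 - -316,683 \right)} = - (-214 + 683) = \left(-1\right) 469 = -469$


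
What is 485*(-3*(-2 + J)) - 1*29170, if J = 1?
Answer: -27715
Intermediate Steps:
485*(-3*(-2 + J)) - 1*29170 = 485*(-3*(-2 + 1)) - 1*29170 = 485*(-3*(-1)) - 29170 = 485*3 - 29170 = 1455 - 29170 = -27715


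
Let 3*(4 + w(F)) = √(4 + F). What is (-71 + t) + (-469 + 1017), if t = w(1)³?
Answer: 1219/3 + 437*√5/27 ≈ 442.52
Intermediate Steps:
w(F) = -4 + √(4 + F)/3
t = (-4 + √5/3)³ (t = (-4 + √(4 + 1)/3)³ = (-4 + √5/3)³ ≈ -34.475)
(-71 + t) + (-469 + 1017) = (-71 + (-212/3 + 437*√5/27)) + (-469 + 1017) = (-425/3 + 437*√5/27) + 548 = 1219/3 + 437*√5/27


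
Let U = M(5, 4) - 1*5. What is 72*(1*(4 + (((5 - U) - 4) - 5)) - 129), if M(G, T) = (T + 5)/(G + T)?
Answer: -9000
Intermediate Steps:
M(G, T) = (5 + T)/(G + T)
U = -4 (U = (5 + 4)/(5 + 4) - 1*5 = 9/9 - 5 = (⅑)*9 - 5 = 1 - 5 = -4)
72*(1*(4 + (((5 - U) - 4) - 5)) - 129) = 72*(1*(4 + (((5 - 1*(-4)) - 4) - 5)) - 129) = 72*(1*(4 + (((5 + 4) - 4) - 5)) - 129) = 72*(1*(4 + ((9 - 4) - 5)) - 129) = 72*(1*(4 + (5 - 5)) - 129) = 72*(1*(4 + 0) - 129) = 72*(1*4 - 129) = 72*(4 - 129) = 72*(-125) = -9000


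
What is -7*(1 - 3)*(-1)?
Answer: -14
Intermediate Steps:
-7*(1 - 3)*(-1) = -(-14)*(-1) = -7*2 = -14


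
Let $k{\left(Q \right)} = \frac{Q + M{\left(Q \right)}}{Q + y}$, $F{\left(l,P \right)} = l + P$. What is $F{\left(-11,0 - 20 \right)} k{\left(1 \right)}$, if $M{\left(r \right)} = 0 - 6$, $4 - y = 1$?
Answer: $\frac{155}{4} \approx 38.75$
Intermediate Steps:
$y = 3$ ($y = 4 - 1 = 3$)
$M{\left(r \right)} = -6$ ($M{\left(r \right)} = 0 - 6 = -6$)
$F{\left(l,P \right)} = P + l$
$k{\left(Q \right)} = \frac{-6 + Q}{3 + Q}$ ($k{\left(Q \right)} = \frac{Q - 6}{Q + 3} = \frac{-6 + Q}{3 + Q}$)
$F{\left(-11,0 - 20 \right)} k{\left(1 \right)} = \left(\left(0 - 20\right) - 11\right) \frac{-6 + 1}{3 + 1} = \left(\left(0 - 20\right) - 11\right) \frac{1}{4} \left(-5\right) = \left(-20 - 11\right) \frac{1}{4} \left(-5\right) = \left(-31\right) \left(- \frac{5}{4}\right) = \frac{155}{4}$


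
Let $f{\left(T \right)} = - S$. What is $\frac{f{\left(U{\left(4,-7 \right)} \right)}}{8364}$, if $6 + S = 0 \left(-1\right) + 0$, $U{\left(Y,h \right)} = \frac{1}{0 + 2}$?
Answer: $\frac{1}{1394} \approx 0.00071736$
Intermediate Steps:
$U{\left(Y,h \right)} = \frac{1}{2}$
$S = -6$ ($S = -6 + \left(0 \left(-1\right) + 0\right) = -6 + \left(0 + 0\right) = -6 + 0 = -6$)
$f{\left(T \right)} = 6$ ($f{\left(T \right)} = \left(-1\right) \left(-6\right) = 6$)
$\frac{f{\left(U{\left(4,-7 \right)} \right)}}{8364} = \frac{6}{8364} = 6 \cdot \frac{1}{8364} = \frac{1}{1394}$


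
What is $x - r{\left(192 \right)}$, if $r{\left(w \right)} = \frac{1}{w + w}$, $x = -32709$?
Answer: $- \frac{12560257}{384} \approx -32709.0$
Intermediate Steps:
$r{\left(w \right)} = \frac{1}{2 w}$
$x - r{\left(192 \right)} = -32709 - \frac{1}{2 \cdot 192} = -32709 - \frac{1}{2} \cdot \frac{1}{192} = -32709 - \frac{1}{384} = - \frac{12560257}{384}$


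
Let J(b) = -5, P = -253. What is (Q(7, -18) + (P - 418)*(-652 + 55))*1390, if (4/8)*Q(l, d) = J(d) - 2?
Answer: 556796470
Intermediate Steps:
Q(l, d) = -14 (Q(l, d) = 2*(-5 - 2) = 2*(-7) = -14)
(Q(7, -18) + (P - 418)*(-652 + 55))*1390 = (-14 + (-253 - 418)*(-652 + 55))*1390 = (-14 - 671*(-597))*1390 = (-14 + 400587)*1390 = 400573*1390 = 556796470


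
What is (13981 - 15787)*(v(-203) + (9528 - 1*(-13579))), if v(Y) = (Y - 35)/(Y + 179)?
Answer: -83498303/2 ≈ -4.1749e+7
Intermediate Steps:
v(Y) = (-35 + Y)/(179 + Y)
(13981 - 15787)*(v(-203) + (9528 - 1*(-13579))) = (13981 - 15787)*((-35 - 203)/(179 - 203) + (9528 - 1*(-13579))) = -1806*(-238/(-24) + (9528 + 13579)) = -1806*(-1/24*(-238) + 23107) = -1806*(119/12 + 23107) = -1806*277403/12 = -83498303/2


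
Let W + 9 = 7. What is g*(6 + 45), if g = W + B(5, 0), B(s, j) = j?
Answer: -102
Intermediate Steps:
W = -2 (W = -9 + 7 = -2)
g = -2 (g = -2 + 0 = -2)
g*(6 + 45) = -2*(6 + 45) = -2*51 = -102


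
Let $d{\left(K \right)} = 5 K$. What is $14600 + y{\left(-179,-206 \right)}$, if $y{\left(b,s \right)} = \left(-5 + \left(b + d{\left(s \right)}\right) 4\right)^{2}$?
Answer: $23449881$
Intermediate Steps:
$y{\left(b,s \right)} = \left(-5 + 4 b + 20 s\right)^{2}$ ($y{\left(b,s \right)} = \left(-5 + \left(b + 5 s\right) 4\right)^{2} = \left(-5 + \left(4 b + 20 s\right)\right)^{2} = \left(-5 + 4 b + 20 s\right)^{2}$)
$14600 + y{\left(-179,-206 \right)} = 14600 + \left(-5 + 4 \left(-179\right) + 20 \left(-206\right)\right)^{2} = 14600 + \left(-5 - 716 - 4120\right)^{2} = 14600 + \left(-4841\right)^{2} = 14600 + 23435281 = 23449881$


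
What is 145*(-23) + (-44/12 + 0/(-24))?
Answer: -10016/3 ≈ -3338.7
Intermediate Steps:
145*(-23) + (-44/12 + 0/(-24)) = -3335 + (-44*1/12 + 0*(-1/24)) = -3335 + (-11/3 + 0) = -3335 - 11/3 = -10016/3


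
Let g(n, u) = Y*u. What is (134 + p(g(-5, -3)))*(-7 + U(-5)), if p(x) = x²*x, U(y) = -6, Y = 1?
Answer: -1391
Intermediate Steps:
g(n, u) = u (g(n, u) = 1*u = u)
p(x) = x³
(134 + p(g(-5, -3)))*(-7 + U(-5)) = (134 + (-3)³)*(-7 - 6) = (134 - 27)*(-13) = 107*(-13) = -1391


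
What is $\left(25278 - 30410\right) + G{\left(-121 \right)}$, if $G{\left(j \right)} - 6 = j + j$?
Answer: $-5368$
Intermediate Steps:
$G{\left(j \right)} = 6 + 2 j$ ($G{\left(j \right)} = 6 + \left(j + j\right) = 6 + 2 j$)
$\left(25278 - 30410\right) + G{\left(-121 \right)} = \left(25278 - 30410\right) + \left(6 + 2 \left(-121\right)\right) = -5132 + \left(6 - 242\right) = -5132 - 236 = -5368$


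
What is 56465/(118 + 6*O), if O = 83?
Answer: 56465/616 ≈ 91.664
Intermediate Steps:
56465/(118 + 6*O) = 56465/(118 + 6*83) = 56465/(118 + 498) = 56465/616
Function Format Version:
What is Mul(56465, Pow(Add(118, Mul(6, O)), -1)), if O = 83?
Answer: Rational(56465, 616) ≈ 91.664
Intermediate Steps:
Mul(56465, Pow(Add(118, Mul(6, O)), -1)) = Mul(56465, Pow(Add(118, Mul(6, 83)), -1)) = Mul(56465, Pow(Add(118, 498), -1)) = Mul(56465, Pow(616, -1)) = Mul(56465, Rational(1, 616)) = Rational(56465, 616)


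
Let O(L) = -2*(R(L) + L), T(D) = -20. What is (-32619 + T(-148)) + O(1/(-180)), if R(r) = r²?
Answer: -528751621/16200 ≈ -32639.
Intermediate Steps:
O(L) = -2*L - 2*L² (O(L) = -2*(L² + L) = -2*(L + L²) = -2*L - 2*L²)
(-32619 + T(-148)) + O(1/(-180)) = (-32619 - 20) + 2*(-1 - 1/(-180))/(-180) = -32639 + 2*(-1/180)*(-1 - 1*(-1/180)) = -32639 + 2*(-1/180)*(-1 + 1/180) = -32639 + 2*(-1/180)*(-179/180) = -32639 + 179/16200 = -528751621/16200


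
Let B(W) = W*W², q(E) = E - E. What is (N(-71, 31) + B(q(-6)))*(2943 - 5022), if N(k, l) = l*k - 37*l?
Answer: 6960492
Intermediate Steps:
q(E) = 0
N(k, l) = -37*l + k*l (N(k, l) = k*l - 37*l = -37*l + k*l)
B(W) = W³
(N(-71, 31) + B(q(-6)))*(2943 - 5022) = (31*(-37 - 71) + 0³)*(2943 - 5022) = (31*(-108) + 0)*(-2079) = (-3348 + 0)*(-2079) = -3348*(-2079) = 6960492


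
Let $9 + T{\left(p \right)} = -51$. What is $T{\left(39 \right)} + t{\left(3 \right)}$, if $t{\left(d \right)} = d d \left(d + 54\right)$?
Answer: $453$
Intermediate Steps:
$t{\left(d \right)} = d^{2} \left(54 + d\right)$
$T{\left(p \right)} = -60$ ($T{\left(p \right)} = -9 - 51 = -60$)
$T{\left(39 \right)} + t{\left(3 \right)} = -60 + 3^{2} \left(54 + 3\right) = -60 + 9 \cdot 57 = -60 + 513 = 453$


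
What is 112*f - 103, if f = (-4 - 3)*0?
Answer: -103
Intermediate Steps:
f = 0 (f = -7*0 = 0)
112*f - 103 = 112*0 - 103 = 0 - 103 = -103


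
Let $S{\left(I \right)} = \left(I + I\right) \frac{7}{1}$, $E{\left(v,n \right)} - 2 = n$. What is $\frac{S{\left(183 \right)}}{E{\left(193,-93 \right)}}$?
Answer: $- \frac{366}{13} \approx -28.154$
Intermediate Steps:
$E{\left(v,n \right)} = 2 + n$
$S{\left(I \right)} = 14 I$ ($S{\left(I \right)} = 2 I 7 \cdot 1 = 2 I 7 = 14 I$)
$\frac{S{\left(183 \right)}}{E{\left(193,-93 \right)}} = \frac{14 \cdot 183}{2 - 93} = \frac{2562}{-91} = 2562 \left(- \frac{1}{91}\right) = - \frac{366}{13}$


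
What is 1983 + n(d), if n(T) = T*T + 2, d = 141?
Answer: 21866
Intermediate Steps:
n(T) = 2 + T**2 (n(T) = T**2 + 2 = 2 + T**2)
1983 + n(d) = 1983 + (2 + 141**2) = 1983 + (2 + 19881) = 1983 + 19883 = 21866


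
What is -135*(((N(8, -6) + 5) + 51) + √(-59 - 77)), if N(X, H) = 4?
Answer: -8100 - 270*I*√34 ≈ -8100.0 - 1574.4*I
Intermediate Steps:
-135*(((N(8, -6) + 5) + 51) + √(-59 - 77)) = -135*(((4 + 5) + 51) + √(-59 - 77)) = -135*((9 + 51) + √(-136)) = -135*(60 + 2*I*√34) = -8100 - 270*I*√34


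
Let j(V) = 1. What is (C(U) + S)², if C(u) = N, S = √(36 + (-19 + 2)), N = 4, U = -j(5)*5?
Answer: (4 + √19)² ≈ 69.871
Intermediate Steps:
U = -5 (U = -1*1*5 = -1*5 = -5)
S = √19 (S = √(36 - 17) = √19 ≈ 4.3589)
C(u) = 4
(C(U) + S)² = (4 + √19)²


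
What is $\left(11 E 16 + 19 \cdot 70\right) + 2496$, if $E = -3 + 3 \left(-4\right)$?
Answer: $1186$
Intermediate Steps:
$E = -15$ ($E = -3 - 12 = -15$)
$\left(11 E 16 + 19 \cdot 70\right) + 2496 = \left(11 \left(-15\right) 16 + 19 \cdot 70\right) + 2496 = \left(\left(-165\right) 16 + 1330\right) + 2496 = \left(-2640 + 1330\right) + 2496 = -1310 + 2496 = 1186$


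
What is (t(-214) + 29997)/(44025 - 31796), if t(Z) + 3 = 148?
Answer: 4306/1747 ≈ 2.4648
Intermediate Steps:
t(Z) = 145 (t(Z) = -3 + 148 = 145)
(t(-214) + 29997)/(44025 - 31796) = (145 + 29997)/(44025 - 31796) = 30142/12229 = 30142*(1/12229) = 4306/1747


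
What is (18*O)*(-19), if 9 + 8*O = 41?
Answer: -1368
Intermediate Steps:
O = 4 (O = -9/8 + (⅛)*41 = -9/8 + 41/8 = 4)
(18*O)*(-19) = (18*4)*(-19) = 72*(-19) = -1368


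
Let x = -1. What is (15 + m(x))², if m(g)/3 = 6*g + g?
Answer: 36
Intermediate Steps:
m(g) = 21*g (m(g) = 3*(6*g + g) = 3*(7*g) = 21*g)
(15 + m(x))² = (15 + 21*(-1))² = (15 - 21)² = (-6)² = 36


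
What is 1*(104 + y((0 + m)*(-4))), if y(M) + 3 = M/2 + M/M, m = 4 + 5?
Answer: 84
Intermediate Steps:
m = 9
y(M) = -2 + M/2 (y(M) = -3 + (M/2 + M/M) = -3 + (M*(½) + 1) = -3 + (M/2 + 1) = -3 + (1 + M/2) = -2 + M/2)
1*(104 + y((0 + m)*(-4))) = 1*(104 + (-2 + ((0 + 9)*(-4))/2)) = 1*(104 + (-2 + (9*(-4))/2)) = 1*(104 + (-2 + (½)*(-36))) = 1*(104 + (-2 - 18)) = 1*(104 - 20) = 1*84 = 84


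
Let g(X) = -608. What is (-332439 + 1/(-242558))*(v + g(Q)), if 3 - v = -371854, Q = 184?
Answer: -29935937454274787/242558 ≈ -1.2342e+11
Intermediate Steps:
v = 371857 (v = 3 - 1*(-371854) = 3 + 371854 = 371857)
(-332439 + 1/(-242558))*(v + g(Q)) = (-332439 + 1/(-242558))*(371857 - 608) = (-332439 - 1/242558)*371249 = -80635738963/242558*371249 = -29935937454274787/242558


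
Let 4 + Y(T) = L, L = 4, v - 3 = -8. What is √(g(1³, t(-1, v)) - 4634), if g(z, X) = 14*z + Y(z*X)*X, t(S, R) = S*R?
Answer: 2*I*√1155 ≈ 67.971*I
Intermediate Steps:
v = -5 (v = 3 - 8 = -5)
Y(T) = 0 (Y(T) = -4 + 4 = 0)
t(S, R) = R*S
g(z, X) = 14*z (g(z, X) = 14*z + 0*X = 14*z + 0 = 14*z)
√(g(1³, t(-1, v)) - 4634) = √(14*1³ - 4634) = √(14*1 - 4634) = √(14 - 4634) = √(-4620) = 2*I*√1155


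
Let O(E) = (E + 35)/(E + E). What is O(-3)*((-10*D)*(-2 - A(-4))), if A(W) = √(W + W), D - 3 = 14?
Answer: -5440/3 - 5440*I*√2/3 ≈ -1813.3 - 2564.4*I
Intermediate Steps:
D = 17 (D = 3 + 14 = 17)
A(W) = √2*√W (A(W) = √(2*W) = √2*√W)
O(E) = (35 + E)/(2*E) (O(E) = (35 + E)/((2*E)) = (35 + E)*(1/(2*E)) = (35 + E)/(2*E))
O(-3)*((-10*D)*(-2 - A(-4))) = ((½)*(35 - 3)/(-3))*((-10*17)*(-2 - √2*√(-4))) = ((½)*(-⅓)*32)*(-170*(-2 - √2*2*I)) = -(-2720)*(-2 - 2*I*√2)/3 = -16*(340 + 340*I*√2)/3 = -5440/3 - 5440*I*√2/3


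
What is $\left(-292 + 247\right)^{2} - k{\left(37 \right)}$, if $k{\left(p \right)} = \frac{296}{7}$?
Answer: $\frac{13879}{7} \approx 1982.7$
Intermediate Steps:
$k{\left(p \right)} = \frac{296}{7}$ ($k{\left(p \right)} = 296 \cdot \frac{1}{7} = \frac{296}{7}$)
$\left(-292 + 247\right)^{2} - k{\left(37 \right)} = \left(-292 + 247\right)^{2} - \frac{296}{7} = \left(-45\right)^{2} - \frac{296}{7} = 2025 - \frac{296}{7} = \frac{13879}{7}$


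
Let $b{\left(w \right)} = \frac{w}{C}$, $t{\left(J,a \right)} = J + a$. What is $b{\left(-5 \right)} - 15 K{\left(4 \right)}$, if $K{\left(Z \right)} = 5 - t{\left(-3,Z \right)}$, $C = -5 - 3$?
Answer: $- \frac{475}{8} \approx -59.375$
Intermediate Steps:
$C = -8$ ($C = -5 - 3 = -8$)
$K{\left(Z \right)} = 8 - Z$ ($K{\left(Z \right)} = 5 - \left(-3 + Z\right) = 8 - Z$)
$b{\left(w \right)} = - \frac{w}{8}$ ($b{\left(w \right)} = \frac{w}{-8} = w \left(- \frac{1}{8}\right) = - \frac{w}{8}$)
$b{\left(-5 \right)} - 15 K{\left(4 \right)} = \left(- \frac{1}{8}\right) \left(-5\right) - 15 \left(8 - 4\right) = \frac{5}{8} - 15 \left(8 - 4\right) = \frac{5}{8} - 60 = - \frac{475}{8}$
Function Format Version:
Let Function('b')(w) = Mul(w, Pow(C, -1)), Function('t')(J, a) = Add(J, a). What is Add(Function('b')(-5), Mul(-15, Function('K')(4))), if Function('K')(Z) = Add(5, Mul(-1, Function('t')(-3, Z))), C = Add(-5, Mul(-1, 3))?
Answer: Rational(-475, 8) ≈ -59.375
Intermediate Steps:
C = -8 (C = Add(-5, -3) = -8)
Function('K')(Z) = Add(8, Mul(-1, Z)) (Function('K')(Z) = Add(5, Mul(-1, Add(-3, Z))) = Add(5, Add(3, Mul(-1, Z))) = Add(8, Mul(-1, Z)))
Function('b')(w) = Mul(Rational(-1, 8), w) (Function('b')(w) = Mul(w, Pow(-8, -1)) = Mul(w, Rational(-1, 8)) = Mul(Rational(-1, 8), w))
Add(Function('b')(-5), Mul(-15, Function('K')(4))) = Add(Mul(Rational(-1, 8), -5), Mul(-15, Add(8, Mul(-1, 4)))) = Add(Rational(5, 8), Mul(-15, Add(8, -4))) = Add(Rational(5, 8), Mul(-15, 4)) = Add(Rational(5, 8), -60) = Rational(-475, 8)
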